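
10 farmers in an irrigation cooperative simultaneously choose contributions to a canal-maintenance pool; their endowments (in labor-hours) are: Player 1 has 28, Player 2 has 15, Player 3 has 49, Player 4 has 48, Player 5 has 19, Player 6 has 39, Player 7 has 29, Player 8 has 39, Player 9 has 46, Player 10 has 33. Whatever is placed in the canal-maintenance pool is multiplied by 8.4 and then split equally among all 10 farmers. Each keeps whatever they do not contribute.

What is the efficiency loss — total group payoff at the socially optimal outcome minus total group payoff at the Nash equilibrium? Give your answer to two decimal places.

The private return per contributed unit is 8.4/10 = 0.8400 < 1 for every player regardless of endowment, so the Nash equilibrium is zero contribution and the group total is Σ E_j = 28 + 15 + 49 + 48 + 19 + 39 + 29 + 39 + 46 + 33 = 345.
Each contributed unit returns 8.400 to the group, so the social optimum is full contribution by everyone: group total = 8.400 × 345 = 2898.00.
Efficiency loss = (8.400 − 1) × 345 = 2553.00.

2553.00 labor-hours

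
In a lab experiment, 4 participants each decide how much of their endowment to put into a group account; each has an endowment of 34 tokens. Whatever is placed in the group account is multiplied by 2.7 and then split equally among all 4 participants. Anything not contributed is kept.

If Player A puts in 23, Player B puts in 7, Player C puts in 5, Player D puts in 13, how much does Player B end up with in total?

Total contributed: 23 + 7 + 5 + 13 = 48.
Each receives 2.7 × 48 / 4 = 32.40 from the group account.
Player B keeps 34 − 7 = 27, so Player B's payoff is 27 + 32.40 = 59.40.

59.40 tokens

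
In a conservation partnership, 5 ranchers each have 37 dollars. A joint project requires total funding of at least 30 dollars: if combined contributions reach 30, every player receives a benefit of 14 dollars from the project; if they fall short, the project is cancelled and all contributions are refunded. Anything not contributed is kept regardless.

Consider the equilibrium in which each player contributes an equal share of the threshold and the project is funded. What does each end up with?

Equal share of the threshold: 30/5 = 6.
At this profile no one gains by cutting their contribution: any cut drops the total below 30, the project is cancelled, contributions are refunded, and the deviator ends with 37, which is less than 37 − 6 + 14 = 45. Contributing more than 6 just wastes the excess. So contributing exactly 6 is a best response.
Each player's payoff: 37 − 6 + 14 = 45.

45 dollars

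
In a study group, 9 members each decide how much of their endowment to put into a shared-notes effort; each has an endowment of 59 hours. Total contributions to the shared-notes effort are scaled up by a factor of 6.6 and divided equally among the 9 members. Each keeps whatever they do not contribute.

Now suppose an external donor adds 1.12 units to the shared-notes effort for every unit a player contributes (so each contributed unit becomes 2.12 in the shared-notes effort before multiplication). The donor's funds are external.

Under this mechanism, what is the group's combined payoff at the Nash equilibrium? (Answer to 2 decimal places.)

7429.75 hours

Under the mechanism each unit contributed yields 6.6 × 2.12 / 9 = 1.5547 back to its contributor per unit of net cost, which exceeds 1, making full contribution the dominant choice for everyone.
So the Nash equilibrium is full contribution by all 9; the group earns 6.6 × 2.12 × 531 = 7429.75.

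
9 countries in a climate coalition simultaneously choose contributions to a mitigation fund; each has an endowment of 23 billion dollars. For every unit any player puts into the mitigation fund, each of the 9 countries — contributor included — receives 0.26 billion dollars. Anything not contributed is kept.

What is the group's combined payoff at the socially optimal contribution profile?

Each contributed unit returns 2.340 to the group as a whole (0.26 to each of 9 players), which exceeds 1, so the social optimum is full contribution: group total = 2.340 × 207 = 484.38.

484.38 billion dollars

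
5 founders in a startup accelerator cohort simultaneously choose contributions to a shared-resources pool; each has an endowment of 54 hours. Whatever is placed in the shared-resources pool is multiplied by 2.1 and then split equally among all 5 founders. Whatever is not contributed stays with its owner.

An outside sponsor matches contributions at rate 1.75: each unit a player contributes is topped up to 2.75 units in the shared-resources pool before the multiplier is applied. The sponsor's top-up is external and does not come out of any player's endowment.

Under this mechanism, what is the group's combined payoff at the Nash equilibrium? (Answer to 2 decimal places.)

With the mechanism, a contributed unit returns 2.1 × 2.75 / 5 = 1.1550 per unit of net cost to the contributor — now above 1 — so contributing fully is weakly dominant for every player.
At the Nash equilibrium everyone contributes 54. Group total payoff = 2.1 × 2.75 × 270 = 1559.25.

1559.25 hours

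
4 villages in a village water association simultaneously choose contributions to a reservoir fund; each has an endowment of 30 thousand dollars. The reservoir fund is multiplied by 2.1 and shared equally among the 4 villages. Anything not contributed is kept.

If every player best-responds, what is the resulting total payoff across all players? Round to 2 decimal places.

120.00 thousand dollars

Each contributed unit returns 2.1/4 = 0.5250 to its contributor — below 1 — so contributing 0 is dominant for every player. At the Nash equilibrium everyone keeps their 30, and the group total is 4 × 30 = 120.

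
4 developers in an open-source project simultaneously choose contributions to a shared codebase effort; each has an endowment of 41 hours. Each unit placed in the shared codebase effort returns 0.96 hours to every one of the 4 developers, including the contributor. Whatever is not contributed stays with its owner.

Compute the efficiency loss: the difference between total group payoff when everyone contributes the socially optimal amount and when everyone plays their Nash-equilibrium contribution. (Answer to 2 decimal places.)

The private return per contributed unit is 0.96 < 1, so contributing 0 is dominant for every player. At the Nash equilibrium everyone keeps their 41, and the group total is 4 × 41 = 164.
Each contributed unit returns 3.840 to the group as a whole (0.96 to each of 4 players), which exceeds 1, so the social optimum is full contribution: group total = 3.840 × 164 = 629.76.
Efficiency loss = 629.76 − 164 = 465.76.

465.76 hours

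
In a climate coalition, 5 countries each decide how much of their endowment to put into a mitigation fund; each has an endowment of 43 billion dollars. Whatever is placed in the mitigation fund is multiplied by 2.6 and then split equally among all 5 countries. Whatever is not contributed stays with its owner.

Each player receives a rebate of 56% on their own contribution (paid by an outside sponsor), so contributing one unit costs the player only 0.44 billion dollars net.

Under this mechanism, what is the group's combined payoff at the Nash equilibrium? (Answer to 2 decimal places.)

679.40 billion dollars

With the mechanism, a contributed unit returns (2.6/5) / 0.44 = 1.1818 per unit of net cost to the contributor — now above 1 — so contributing fully is weakly dominant for every player.
So the Nash equilibrium is full contribution by all 5; the group earns 5 × (43 × 0.56 + 2.6 × 43) = 679.40.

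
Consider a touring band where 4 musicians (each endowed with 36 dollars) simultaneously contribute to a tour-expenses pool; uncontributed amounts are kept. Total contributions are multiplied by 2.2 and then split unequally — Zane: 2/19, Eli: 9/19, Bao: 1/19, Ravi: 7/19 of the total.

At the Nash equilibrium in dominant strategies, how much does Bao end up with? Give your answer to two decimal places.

40.17 dollars

For player j, contributing a unit is worthwhile iff 2.2 × (j's share) ≥ 1, i.e. iff j's share is at least 0.4545.
The only share above 0.4545 is Eli's 9/19, contributing 36; the remaining 3 contribute 0. Total contributed: 36.
Bao keeps 36 and receives 2.2 × 36 × 1/19 = 4.17 from the tour-expenses pool, for a payoff of 40.17.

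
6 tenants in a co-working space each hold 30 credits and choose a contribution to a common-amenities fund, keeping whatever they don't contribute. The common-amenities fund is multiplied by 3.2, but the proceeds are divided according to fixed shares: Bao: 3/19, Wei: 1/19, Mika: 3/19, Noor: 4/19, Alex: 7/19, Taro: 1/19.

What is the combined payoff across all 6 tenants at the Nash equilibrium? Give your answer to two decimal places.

246.00 credits

Player j's private return per contributed unit is 3.2 × (j's share). Contributing is weakly dominant for j when that share is at least 1/3.2 = 0.3125, and contributing 0 is dominant otherwise.
Alex alone (share 7/19) is above the threshold, contributing 30; the remaining 5 contribute 0. Total contributed: 30.
The common-amenities fund pays out 3.2 × 30 = 96.00 in total (split across the unequal shares, but the aggregate is all that matters for the group sum).
The 5 free-riders keep 30 each, adding 150. Group total = 150 + 96.00 = 246.00.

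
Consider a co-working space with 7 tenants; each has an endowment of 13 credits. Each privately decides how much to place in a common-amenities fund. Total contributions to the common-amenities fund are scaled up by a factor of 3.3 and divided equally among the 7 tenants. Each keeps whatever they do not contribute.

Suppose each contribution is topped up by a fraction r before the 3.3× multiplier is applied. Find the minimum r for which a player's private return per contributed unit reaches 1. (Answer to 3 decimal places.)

With matching at rate r, one contributed unit becomes (1 + r) in the common-amenities fund and returns 3.3 × (1 + r) / 7 to the contributor.
Setting this equal to 1: 1 + r = 7/3.3 = 2.1212.
So the minimum matching rate is r = 2.1212 − 1 = 1.121.

1.121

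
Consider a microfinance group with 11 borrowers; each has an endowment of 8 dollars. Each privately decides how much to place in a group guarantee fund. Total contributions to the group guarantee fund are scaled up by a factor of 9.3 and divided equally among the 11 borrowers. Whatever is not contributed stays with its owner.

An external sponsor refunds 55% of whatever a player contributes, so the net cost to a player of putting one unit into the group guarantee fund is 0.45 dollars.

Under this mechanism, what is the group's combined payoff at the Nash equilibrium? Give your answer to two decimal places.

With the mechanism, a contributed unit returns (9.3/11) / 0.45 = 1.8788 per unit of net cost to the contributor — now above 1 — so contributing fully is weakly dominant for every player.
At the Nash equilibrium everyone contributes 8. Group total payoff = 11 × (8 × 0.55 + 9.3 × 8) = 866.80.

866.80 dollars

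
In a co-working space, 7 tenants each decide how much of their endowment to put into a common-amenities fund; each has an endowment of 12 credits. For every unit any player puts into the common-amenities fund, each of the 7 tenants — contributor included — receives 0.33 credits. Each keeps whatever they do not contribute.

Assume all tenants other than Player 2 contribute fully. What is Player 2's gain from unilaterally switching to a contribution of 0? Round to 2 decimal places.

8.04 credits

Switching from a contribution of 12 to 0 lets Player 2 keep an extra 12 credits, but lowers the common-amenities fund by 12, which costs Player 2 their own share of that drop: 0.33 × 12 = 3.96.
Net gain = 12 − 3.96 = 8.04. The private return per contributed unit (0.33) is below 1, so free-riding is indeed the best response regardless of what the others do.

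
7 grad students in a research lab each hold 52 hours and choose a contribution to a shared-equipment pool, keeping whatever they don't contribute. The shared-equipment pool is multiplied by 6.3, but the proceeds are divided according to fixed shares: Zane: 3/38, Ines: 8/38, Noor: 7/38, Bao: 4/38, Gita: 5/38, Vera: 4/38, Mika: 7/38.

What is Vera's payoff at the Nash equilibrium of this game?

Each unit j contributes comes back to j as 6.3 × (j's share), so j prefers to contribute only if that share exceeds 1/6.3 = 0.1587; otherwise keeping the unit dominates.
Ines, Noor and Mika are above the threshold, contributing 52 each; the remaining 4 contribute 0. Total contributed: 156.
Vera keeps 52 and receives 6.3 × 156 × 4/38 = 103.45 from the shared-equipment pool, for a payoff of 155.45.

155.45 hours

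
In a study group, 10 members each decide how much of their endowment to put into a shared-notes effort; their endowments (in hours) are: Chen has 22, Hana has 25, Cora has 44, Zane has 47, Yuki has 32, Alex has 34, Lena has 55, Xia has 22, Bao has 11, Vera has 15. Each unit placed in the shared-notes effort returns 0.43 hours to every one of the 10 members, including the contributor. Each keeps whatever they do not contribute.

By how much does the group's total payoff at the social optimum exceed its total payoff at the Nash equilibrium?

The private return per contributed unit is 0.43 < 1 for everyone, so the Nash equilibrium is zero contribution and the group total is Σ E_j = 22 + 25 + 44 + 47 + 32 + 34 + 55 + 22 + 11 + 15 = 307.
Each contributed unit returns 4.300 to the group, so the social optimum is full contribution by everyone: group total = 4.300 × 307 = 1320.10.
Efficiency loss = (4.300 − 1) × 307 = 1013.10.

1013.10 hours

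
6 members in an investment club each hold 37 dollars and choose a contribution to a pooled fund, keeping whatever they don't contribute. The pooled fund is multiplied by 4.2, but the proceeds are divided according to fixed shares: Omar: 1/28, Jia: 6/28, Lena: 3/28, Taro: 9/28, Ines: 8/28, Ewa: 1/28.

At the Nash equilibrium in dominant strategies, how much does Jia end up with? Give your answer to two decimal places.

Player j's private return per contributed unit is 4.2 × (j's share). Contributing is weakly dominant for j when that share is at least 1/4.2 = 0.2381, and contributing 0 is dominant otherwise.
The shares above 0.2381 belong to Taro and Ines, contributing 37 each; the remaining 4 contribute 0. Total contributed: 74.
Jia keeps 37 and receives 4.2 × 74 × 6/28 = 66.60 from the pooled fund, for a payoff of 103.60.

103.60 dollars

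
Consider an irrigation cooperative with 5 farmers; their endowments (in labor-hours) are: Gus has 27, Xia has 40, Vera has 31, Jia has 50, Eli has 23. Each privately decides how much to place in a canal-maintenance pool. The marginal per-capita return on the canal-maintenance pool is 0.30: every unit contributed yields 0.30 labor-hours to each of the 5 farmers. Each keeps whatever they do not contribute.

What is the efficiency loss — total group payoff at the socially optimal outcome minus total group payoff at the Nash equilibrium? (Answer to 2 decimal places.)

85.50 labor-hours

The private return per contributed unit is 0.30 < 1 for everyone, so the Nash equilibrium is zero contribution and the group total is Σ E_j = 27 + 40 + 31 + 50 + 23 = 171.
Each contributed unit returns 1.500 to the group, so the social optimum is full contribution by everyone: group total = 1.500 × 171 = 256.50.
Efficiency loss = (1.500 − 1) × 171 = 85.50.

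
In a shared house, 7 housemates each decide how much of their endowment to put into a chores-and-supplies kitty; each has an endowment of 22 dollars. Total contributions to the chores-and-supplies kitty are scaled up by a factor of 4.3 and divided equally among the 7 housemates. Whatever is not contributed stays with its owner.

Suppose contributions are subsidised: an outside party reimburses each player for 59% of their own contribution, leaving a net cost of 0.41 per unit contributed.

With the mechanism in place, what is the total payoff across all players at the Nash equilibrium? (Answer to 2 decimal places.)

753.06 dollars

The effective private return per unit is now (4.3/7) / 0.41 = 1.4983 > 1, so every player's dominant strategy flips to full contribution.
At the Nash equilibrium everyone contributes 22. Group total payoff = 7 × (22 × 0.59 + 4.3 × 22) = 753.06.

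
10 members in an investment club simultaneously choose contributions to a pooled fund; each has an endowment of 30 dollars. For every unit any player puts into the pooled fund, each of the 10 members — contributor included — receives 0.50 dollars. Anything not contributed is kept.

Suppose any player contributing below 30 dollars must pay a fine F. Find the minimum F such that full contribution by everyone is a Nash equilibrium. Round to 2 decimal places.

Given the others contribute fully, the best deviation is to contribute 0 (any partial contribution still incurs the fine and gives up units whose private return 0.50 is below 1).
Deviating from 30 to 0 saves 30 dollars but forfeits the deviator's share of the drop in the pooled fund: 0.50 × 30 = 15.00.
So the deviation gain is 30 − 15.00 = 15.00, and the fine must be at least 15.00 dollars to wipe it out.

15.00 dollars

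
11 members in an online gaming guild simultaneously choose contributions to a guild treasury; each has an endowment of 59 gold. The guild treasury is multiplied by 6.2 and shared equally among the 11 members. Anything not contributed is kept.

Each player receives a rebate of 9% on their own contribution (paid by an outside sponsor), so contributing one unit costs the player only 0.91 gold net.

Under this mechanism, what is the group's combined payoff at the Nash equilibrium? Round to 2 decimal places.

649.00 gold

Even with the mechanism, each unit contributed returns only (6.2/11) / 0.91 = 0.6194 per unit of net cost, so contributing nothing is still dominant.
Everyone keeps their endowment and the group total is 11 × 59 = 649.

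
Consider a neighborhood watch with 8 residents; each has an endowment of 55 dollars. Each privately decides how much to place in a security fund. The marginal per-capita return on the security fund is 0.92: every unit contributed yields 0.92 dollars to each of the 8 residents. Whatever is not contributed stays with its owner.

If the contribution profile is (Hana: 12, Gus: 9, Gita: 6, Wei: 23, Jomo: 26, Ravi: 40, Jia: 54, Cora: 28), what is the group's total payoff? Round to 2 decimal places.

1699.28 dollars

Total contributed: 12 + 9 + 6 + 23 + 26 + 40 + 54 + 28 = 198; total kept: 8 × 55 − 198 = 242.
The security fund pays out 0.92 × 8 × 198 = 1457.28 in aggregate.
Group total = 242 + 1457.28 = 1699.28.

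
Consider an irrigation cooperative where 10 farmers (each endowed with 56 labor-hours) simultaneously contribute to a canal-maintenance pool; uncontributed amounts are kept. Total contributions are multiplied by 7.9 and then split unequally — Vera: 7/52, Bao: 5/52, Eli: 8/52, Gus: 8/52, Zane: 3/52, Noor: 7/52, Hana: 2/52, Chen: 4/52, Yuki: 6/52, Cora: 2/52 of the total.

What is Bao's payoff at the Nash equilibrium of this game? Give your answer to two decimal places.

226.15 labor-hours

Each unit j contributes comes back to j as 7.9 × (j's share), so j prefers to contribute only if that share exceeds 1/7.9 = 0.1266; otherwise keeping the unit dominates.
Vera, Eli, Gus and Noor clear that bar, contributing 56 each; the remaining 6 contribute 0. Total contributed: 224.
Bao keeps 56 and receives 7.9 × 224 × 5/52 = 170.15 from the canal-maintenance pool, for a payoff of 226.15.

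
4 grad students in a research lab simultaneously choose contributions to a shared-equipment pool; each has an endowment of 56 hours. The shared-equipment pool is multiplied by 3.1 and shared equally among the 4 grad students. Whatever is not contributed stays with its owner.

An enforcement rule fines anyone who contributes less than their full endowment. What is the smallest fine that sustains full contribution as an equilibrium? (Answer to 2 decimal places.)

Given the others contribute fully, the best deviation is to contribute 0 (any partial contribution still incurs the fine and gives up units whose private return 0.7750 is below 1).
Deviating from 56 to 0 saves 56 hours but forfeits the deviator's share of the drop in the shared-equipment pool: 3.1/4 × 56 = 43.40.
So the deviation gain is 56 − 43.40 = 12.60, and the fine must be at least 12.60 hours to wipe it out.

12.60 hours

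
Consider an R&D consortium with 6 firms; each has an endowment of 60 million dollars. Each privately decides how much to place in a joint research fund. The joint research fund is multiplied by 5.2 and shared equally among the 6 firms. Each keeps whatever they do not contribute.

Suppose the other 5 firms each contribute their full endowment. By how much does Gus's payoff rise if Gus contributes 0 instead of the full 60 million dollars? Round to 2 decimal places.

8.00 million dollars

Switching from a contribution of 60 to 0 lets Gus keep an extra 60 million dollars, but lowers the joint research fund by 60, which costs Gus their own share of that drop: 5.2/6 × 60 = 52.00.
Net gain = 60 − 52.00 = 8.00. The private return per contributed unit (0.8667) is below 1, so free-riding is indeed the best response regardless of what the others do.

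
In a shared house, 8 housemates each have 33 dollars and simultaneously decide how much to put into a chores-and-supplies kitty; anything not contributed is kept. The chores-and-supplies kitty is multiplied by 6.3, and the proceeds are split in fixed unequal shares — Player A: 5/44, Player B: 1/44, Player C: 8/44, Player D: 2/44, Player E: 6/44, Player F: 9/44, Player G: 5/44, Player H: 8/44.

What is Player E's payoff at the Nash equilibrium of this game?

118.05 dollars

A player with share s gets back 6.3·s per unit contributed, so full contribution is dominant for anyone with s > 1/6.3 = 0.1587 and zero contribution is dominant for anyone below.
The shares above 0.1587 belong to Player C, Player F and Player H, contributing 33 each; the remaining 5 contribute 0. Total contributed: 99.
Player E keeps 33 and receives 6.3 × 99 × 6/44 = 85.05 from the chores-and-supplies kitty, for a payoff of 118.05.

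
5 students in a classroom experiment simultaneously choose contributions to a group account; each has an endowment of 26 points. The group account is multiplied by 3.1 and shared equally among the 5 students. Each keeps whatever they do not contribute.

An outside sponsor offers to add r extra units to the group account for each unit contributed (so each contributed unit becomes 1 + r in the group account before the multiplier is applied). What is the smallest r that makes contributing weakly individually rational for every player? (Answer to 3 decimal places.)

0.613

With matching at rate r, one contributed unit becomes (1 + r) in the group account and returns 3.1 × (1 + r) / 5 to the contributor.
Setting this equal to 1: 1 + r = 5/3.1 = 1.6129.
So the minimum matching rate is r = 1.6129 − 1 = 0.613.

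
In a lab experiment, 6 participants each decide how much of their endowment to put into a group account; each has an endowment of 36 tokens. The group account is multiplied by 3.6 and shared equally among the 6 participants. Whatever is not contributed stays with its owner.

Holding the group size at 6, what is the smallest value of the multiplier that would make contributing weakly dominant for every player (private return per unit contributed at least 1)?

6

A contributed unit returns (multiplier)/6 to its contributor.
This reaches 1 exactly when the multiplier is 6.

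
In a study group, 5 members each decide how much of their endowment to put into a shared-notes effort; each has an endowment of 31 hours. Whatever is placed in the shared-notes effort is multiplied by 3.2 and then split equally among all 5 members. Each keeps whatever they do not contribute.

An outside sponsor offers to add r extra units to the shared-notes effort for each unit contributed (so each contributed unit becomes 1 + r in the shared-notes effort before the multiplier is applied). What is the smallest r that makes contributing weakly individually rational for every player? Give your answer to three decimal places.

0.563

With matching at rate r, one contributed unit becomes (1 + r) in the shared-notes effort and returns 3.2 × (1 + r) / 5 to the contributor.
Setting this equal to 1: 1 + r = 5/3.2 = 1.5625.
So the minimum matching rate is r = 1.5625 − 1 = 0.563.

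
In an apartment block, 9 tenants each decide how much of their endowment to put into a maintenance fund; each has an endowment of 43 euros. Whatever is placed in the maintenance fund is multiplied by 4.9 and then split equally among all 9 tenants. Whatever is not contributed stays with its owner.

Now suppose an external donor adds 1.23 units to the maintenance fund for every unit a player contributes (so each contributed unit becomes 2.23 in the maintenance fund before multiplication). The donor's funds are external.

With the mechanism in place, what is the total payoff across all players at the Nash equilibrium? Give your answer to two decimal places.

Under the mechanism each unit contributed yields 4.9 × 2.23 / 9 = 1.2141 back to its contributor per unit of net cost, which exceeds 1, making full contribution the dominant choice for everyone.
At the Nash equilibrium everyone contributes 43. Group total payoff = 4.9 × 2.23 × 387 = 4228.75.

4228.75 euros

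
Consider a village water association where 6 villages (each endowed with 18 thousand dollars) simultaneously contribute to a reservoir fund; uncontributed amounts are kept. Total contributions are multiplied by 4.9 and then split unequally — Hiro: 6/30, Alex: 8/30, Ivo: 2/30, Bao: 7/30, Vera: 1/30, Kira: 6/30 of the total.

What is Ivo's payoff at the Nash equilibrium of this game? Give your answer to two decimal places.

29.76 thousand dollars

A player with share s gets back 4.9·s per unit contributed, so full contribution is dominant for anyone with s > 1/4.9 = 0.2041 and zero contribution is dominant for anyone below.
Alex and Bao clear that bar, contributing 18 each; the remaining 4 contribute 0. Total contributed: 36.
Ivo keeps 18 and receives 4.9 × 36 × 2/30 = 11.76 from the reservoir fund, for a payoff of 29.76.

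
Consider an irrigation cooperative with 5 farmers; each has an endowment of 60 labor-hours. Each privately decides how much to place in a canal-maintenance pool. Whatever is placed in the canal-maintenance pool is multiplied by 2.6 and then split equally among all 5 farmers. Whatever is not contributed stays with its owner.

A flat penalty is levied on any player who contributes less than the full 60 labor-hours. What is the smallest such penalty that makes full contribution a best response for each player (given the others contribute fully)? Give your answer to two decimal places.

Given the others contribute fully, the best deviation is to contribute 0 (any partial contribution still incurs the fine and gives up units whose private return 0.5200 is below 1).
Deviating from 60 to 0 saves 60 labor-hours but forfeits the deviator's share of the drop in the canal-maintenance pool: 2.6/5 × 60 = 31.20.
So the deviation gain is 60 − 31.20 = 28.80, and the fine must be at least 28.80 labor-hours to wipe it out.

28.80 labor-hours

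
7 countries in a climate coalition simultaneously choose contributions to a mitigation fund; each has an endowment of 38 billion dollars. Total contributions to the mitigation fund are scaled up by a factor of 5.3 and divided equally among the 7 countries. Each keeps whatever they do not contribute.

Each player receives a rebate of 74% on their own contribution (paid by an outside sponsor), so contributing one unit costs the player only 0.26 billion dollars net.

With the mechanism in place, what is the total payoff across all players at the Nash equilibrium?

1606.64 billion dollars

With the mechanism, a contributed unit returns (5.3/7) / 0.26 = 2.9121 per unit of net cost to the contributor — now above 1 — so contributing fully is weakly dominant for every player.
At the Nash equilibrium everyone contributes 38. Group total payoff = 7 × (38 × 0.74 + 5.3 × 38) = 1606.64.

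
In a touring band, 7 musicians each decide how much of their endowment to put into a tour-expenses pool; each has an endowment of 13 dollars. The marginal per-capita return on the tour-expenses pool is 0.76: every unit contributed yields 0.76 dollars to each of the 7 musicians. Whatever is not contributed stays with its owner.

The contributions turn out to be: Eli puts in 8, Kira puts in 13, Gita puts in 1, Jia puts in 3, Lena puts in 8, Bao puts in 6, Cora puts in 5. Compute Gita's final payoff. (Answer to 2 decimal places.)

Total contributed: 8 + 13 + 1 + 3 + 8 + 6 + 5 = 44.
Each receives 0.76 × 44 = 33.44 from the tour-expenses pool.
Gita keeps 13 − 1 = 12, so Gita's payoff is 12 + 33.44 = 45.44.

45.44 dollars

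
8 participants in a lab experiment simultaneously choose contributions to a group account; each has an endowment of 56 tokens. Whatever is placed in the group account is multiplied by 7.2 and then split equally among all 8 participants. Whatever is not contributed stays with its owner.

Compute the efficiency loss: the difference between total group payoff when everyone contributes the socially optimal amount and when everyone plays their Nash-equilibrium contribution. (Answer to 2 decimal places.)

Each contributed unit returns 7.2/8 = 0.9000 to its contributor — below 1 — so contributing 0 is dominant for every player. At the Nash equilibrium everyone keeps their 56, and the group total is 8 × 56 = 448.
Each contributed unit returns 7.200 to the group as a whole (0.9000 to each of 8 players), which exceeds 1, so the social optimum is full contribution: group total = 7.200 × 448 = 3225.60.
Efficiency loss = 3225.60 − 448 = 2777.60.

2777.60 tokens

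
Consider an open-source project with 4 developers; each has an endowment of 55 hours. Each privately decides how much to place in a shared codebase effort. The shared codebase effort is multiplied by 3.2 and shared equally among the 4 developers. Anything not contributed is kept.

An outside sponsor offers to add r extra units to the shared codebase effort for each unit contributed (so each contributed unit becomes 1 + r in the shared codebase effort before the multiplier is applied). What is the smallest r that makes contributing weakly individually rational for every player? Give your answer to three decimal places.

0.250

With matching at rate r, one contributed unit becomes (1 + r) in the shared codebase effort and returns 3.2 × (1 + r) / 4 to the contributor.
Setting this equal to 1: 1 + r = 4/3.2 = 1.2500.
So the minimum matching rate is r = 1.2500 − 1 = 0.250.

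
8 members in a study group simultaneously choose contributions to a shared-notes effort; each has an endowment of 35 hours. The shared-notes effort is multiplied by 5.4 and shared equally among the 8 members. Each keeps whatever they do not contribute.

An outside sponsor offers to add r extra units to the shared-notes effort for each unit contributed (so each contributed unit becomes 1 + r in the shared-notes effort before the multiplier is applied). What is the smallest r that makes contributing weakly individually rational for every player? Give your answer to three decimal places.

0.481

With matching at rate r, one contributed unit becomes (1 + r) in the shared-notes effort and returns 5.4 × (1 + r) / 8 to the contributor.
Setting this equal to 1: 1 + r = 8/5.4 = 1.4815.
So the minimum matching rate is r = 1.4815 − 1 = 0.481.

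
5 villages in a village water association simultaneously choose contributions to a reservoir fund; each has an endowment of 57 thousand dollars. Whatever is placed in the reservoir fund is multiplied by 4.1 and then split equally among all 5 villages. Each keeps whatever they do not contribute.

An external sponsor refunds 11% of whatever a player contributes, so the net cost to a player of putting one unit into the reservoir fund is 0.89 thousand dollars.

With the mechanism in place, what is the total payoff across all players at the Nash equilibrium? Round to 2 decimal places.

Even with the mechanism, each unit contributed returns only (4.1/5) / 0.89 = 0.9213 per unit of net cost, so contributing nothing is still dominant.
Everyone keeps their endowment and the group total is 5 × 57 = 285.

285.00 thousand dollars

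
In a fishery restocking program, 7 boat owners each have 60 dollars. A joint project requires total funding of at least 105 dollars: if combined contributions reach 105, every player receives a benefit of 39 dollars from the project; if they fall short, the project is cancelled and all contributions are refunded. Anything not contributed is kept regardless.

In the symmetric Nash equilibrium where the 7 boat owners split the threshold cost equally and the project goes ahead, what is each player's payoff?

84 dollars

Equal share of the threshold: 105/7 = 15.
At this profile no one gains by cutting their contribution: any cut drops the total below 105, the project is cancelled, contributions are refunded, and the deviator ends with 60, which is less than 60 − 15 + 39 = 84. Contributing more than 15 just wastes the excess. So contributing exactly 15 is a best response.
Each player's payoff: 60 − 15 + 39 = 84.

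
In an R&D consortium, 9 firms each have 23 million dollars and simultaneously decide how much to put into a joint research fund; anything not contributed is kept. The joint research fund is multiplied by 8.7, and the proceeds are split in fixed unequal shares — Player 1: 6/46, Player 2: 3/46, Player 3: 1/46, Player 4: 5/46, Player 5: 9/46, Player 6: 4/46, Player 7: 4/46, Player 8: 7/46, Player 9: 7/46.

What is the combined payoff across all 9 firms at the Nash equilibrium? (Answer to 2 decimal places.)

915.40 million dollars

A player with share s gets back 8.7·s per unit contributed, so full contribution is dominant for anyone with s > 1/8.7 = 0.1149 and zero contribution is dominant for anyone below.
Player 1, Player 5, Player 8 and Player 9 clear that bar, contributing 23 each; the remaining 5 contribute 0. Total contributed: 92.
The joint research fund pays out 8.7 × 92 = 800.40 in total (split across the unequal shares, but the aggregate is all that matters for the group sum).
The 5 free-riders keep 23 each, adding 115. Group total = 115 + 800.40 = 915.40.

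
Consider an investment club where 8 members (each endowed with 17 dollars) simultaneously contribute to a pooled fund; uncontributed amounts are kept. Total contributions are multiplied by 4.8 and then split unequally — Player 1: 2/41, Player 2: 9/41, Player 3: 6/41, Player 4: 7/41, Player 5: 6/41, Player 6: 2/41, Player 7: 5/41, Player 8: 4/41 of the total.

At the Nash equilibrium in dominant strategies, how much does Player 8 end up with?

Player j's private return per contributed unit is 4.8 × (j's share). Contributing is weakly dominant for j when that share is at least 1/4.8 = 0.2083, and contributing 0 is dominant otherwise.
The only share above 0.2083 is Player 2's 9/41, contributing 17; the remaining 7 contribute 0. Total contributed: 17.
Player 8 keeps 17 and receives 4.8 × 17 × 4/41 = 7.96 from the pooled fund, for a payoff of 24.96.

24.96 dollars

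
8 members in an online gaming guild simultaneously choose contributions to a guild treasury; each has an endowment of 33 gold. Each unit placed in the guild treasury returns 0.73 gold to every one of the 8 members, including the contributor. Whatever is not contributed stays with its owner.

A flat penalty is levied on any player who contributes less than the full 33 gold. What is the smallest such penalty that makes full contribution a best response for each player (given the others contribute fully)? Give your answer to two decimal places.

Given the others contribute fully, the best deviation is to contribute 0 (any partial contribution still incurs the fine and gives up units whose private return 0.73 is below 1).
Deviating from 33 to 0 saves 33 gold but forfeits the deviator's share of the drop in the guild treasury: 0.73 × 33 = 24.09.
So the deviation gain is 33 − 24.09 = 8.91, and the fine must be at least 8.91 gold to wipe it out.

8.91 gold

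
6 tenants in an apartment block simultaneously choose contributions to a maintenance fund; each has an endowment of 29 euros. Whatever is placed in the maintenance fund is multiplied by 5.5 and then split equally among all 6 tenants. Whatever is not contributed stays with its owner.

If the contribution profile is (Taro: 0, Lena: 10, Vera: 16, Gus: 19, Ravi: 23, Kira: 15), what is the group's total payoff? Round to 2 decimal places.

547.50 euros

Total contributed: 0 + 10 + 16 + 19 + 23 + 15 = 83; total kept: 6 × 29 − 83 = 91.
The maintenance fund pays out 5.5 × 83 = 456.50 in aggregate.
Group total = 91 + 456.50 = 547.50.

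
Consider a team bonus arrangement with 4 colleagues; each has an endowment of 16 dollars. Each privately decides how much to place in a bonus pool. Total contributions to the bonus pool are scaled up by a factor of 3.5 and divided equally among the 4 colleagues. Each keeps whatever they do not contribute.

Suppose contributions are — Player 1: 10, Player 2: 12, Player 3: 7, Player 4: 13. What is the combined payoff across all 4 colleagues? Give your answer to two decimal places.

Total contributed: 10 + 12 + 7 + 13 = 42; total kept: 4 × 16 − 42 = 22.
The bonus pool pays out 3.5 × 42 = 147.00 in aggregate.
Group total = 22 + 147.00 = 169.00.

169.00 dollars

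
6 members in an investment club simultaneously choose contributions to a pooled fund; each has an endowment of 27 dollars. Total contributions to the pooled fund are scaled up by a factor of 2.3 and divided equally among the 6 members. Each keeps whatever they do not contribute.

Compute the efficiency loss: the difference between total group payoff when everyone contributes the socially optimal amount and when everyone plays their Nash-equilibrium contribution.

Each contributed unit returns 2.3/6 = 0.3833 to its contributor — below 1 — so contributing 0 is dominant for every player. At the Nash equilibrium everyone keeps their 27, and the group total is 6 × 27 = 162.
Each contributed unit returns 2.300 to the group as a whole (0.3833 to each of 6 players), which exceeds 1, so the social optimum is full contribution: group total = 2.300 × 162 = 372.60.
Efficiency loss = 372.60 − 162 = 210.60.

210.60 dollars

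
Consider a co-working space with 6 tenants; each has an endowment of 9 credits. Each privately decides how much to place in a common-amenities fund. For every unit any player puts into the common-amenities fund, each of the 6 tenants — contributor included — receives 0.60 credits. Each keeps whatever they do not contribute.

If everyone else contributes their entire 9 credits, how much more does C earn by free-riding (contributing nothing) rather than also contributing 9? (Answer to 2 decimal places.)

3.60 credits

Switching from a contribution of 9 to 0 lets C keep an extra 9 credits, but lowers the common-amenities fund by 9, which costs C their own share of that drop: 0.60 × 9 = 5.40.
Net gain = 9 − 5.40 = 3.60. The private return per contributed unit (0.60) is below 1, so free-riding is indeed the best response regardless of what the others do.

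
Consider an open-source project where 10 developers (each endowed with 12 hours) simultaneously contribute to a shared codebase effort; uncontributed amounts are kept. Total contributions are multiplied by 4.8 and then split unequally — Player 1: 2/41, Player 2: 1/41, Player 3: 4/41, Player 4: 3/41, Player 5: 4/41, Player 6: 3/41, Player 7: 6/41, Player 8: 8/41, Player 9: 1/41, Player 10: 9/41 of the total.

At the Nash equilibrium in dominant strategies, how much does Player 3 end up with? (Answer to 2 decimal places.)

17.62 hours

For player j, contributing a unit is worthwhile iff 4.8 × (j's share) ≥ 1, i.e. iff j's share is at least 0.2083.
Only Player 10 (9/41) clears that bar, contributing 12; the remaining 9 contribute 0. Total contributed: 12.
Player 3 keeps 12 and receives 4.8 × 12 × 4/41 = 5.62 from the shared codebase effort, for a payoff of 17.62.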